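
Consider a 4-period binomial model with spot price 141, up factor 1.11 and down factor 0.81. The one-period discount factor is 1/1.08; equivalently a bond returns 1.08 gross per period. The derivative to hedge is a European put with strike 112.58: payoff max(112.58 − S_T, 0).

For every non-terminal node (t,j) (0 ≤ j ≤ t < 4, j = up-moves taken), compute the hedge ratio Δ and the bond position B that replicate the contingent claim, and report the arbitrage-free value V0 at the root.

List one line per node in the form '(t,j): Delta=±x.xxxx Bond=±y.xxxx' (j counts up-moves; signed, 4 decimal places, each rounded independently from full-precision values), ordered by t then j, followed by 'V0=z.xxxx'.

Under the risk-neutral measure, an up-move has probability p* = (R−d)/(u−d) = 0.9000 and values discount at R = 1.08.
Payoff layer (t=4): V(4,0)=51.8841, V(4,1)=29.4042, V(4,2)=0.0000, V(4,3)=0.0000, V(4,4)=0.0000
Node (3,0) S=74.9332: V=(p*·29.4042+(1−p*)·51.8841)/1.08=29.3076; Δ=(29.4042−51.8841)/(83.1758−60.6959)=-1.0000; B=V−Δ·S=104.2407
Node (3,1) S=102.6862: V=(p*·0.0000+(1−p*)·29.4042)/1.08=2.7226; Δ=(0.0000−29.4042)/(113.9817−83.1758)=-0.9545; B=V−Δ·S=100.7365
Node (3,2) S=140.7181: V=(p*·0.0000+(1−p*)·0.0000)/1.08=0.0000; Δ=(0.0000−0.0000)/(156.1971−113.9817)=0.0000; B=V−Δ·S=0.0000
Node (3,3) S=192.8360: V=(p*·0.0000+(1−p*)·0.0000)/1.08=0.0000; Δ=(0.0000−0.0000)/(214.0479−156.1971)=0.0000; B=V−Δ·S=0.0000
Node (2,0) S=92.5101: V=(p*·2.7226+(1−p*)·29.3076)/1.08=4.9825; Δ=(2.7226−29.3076)/(102.6862−74.9332)=-0.9579; B=V−Δ·S=93.5990
Node (2,1) S=126.7731: V=(p*·0.0000+(1−p*)·2.7226)/1.08=0.2521; Δ=(0.0000−2.7226)/(140.7181−102.6862)=-0.0716; B=V−Δ·S=9.3275
Node (2,2) S=173.7261: V=(p*·0.0000+(1−p*)·0.0000)/1.08=0.0000; Δ=(0.0000−0.0000)/(192.8360−140.7181)=0.0000; B=V−Δ·S=0.0000
Node (1,0) S=114.2100: V=(p*·0.2521+(1−p*)·4.9825)/1.08=0.6714; Δ=(0.2521−4.9825)/(126.7731−92.5101)=-0.1381; B=V−Δ·S=16.4395
Node (1,1) S=156.5100: V=(p*·0.0000+(1−p*)·0.2521)/1.08=0.0233; Δ=(0.0000−0.2521)/(173.7261−126.7731)=-0.0054; B=V−Δ·S=0.8637
Node (0,0) S=141.0000: V=(p*·0.0233+(1−p*)·0.6714)/1.08=0.0816; Δ=(0.0233−0.6714)/(156.5100−114.2100)=-0.0153; B=V−Δ·S=2.2419
The time-0 hedge costs 0.0816, which is the no-arbitrage price.

(0,0): Delta=-0.0153 Bond=2.2419
(1,0): Delta=-0.1381 Bond=16.4395
(1,1): Delta=-0.0054 Bond=0.8637
(2,0): Delta=-0.9579 Bond=93.5990
(2,1): Delta=-0.0716 Bond=9.3275
(2,2): Delta=0.0000 Bond=0.0000
(3,0): Delta=-1.0000 Bond=104.2407
(3,1): Delta=-0.9545 Bond=100.7365
(3,2): Delta=0.0000 Bond=0.0000
(3,3): Delta=0.0000 Bond=0.0000
V0=0.0816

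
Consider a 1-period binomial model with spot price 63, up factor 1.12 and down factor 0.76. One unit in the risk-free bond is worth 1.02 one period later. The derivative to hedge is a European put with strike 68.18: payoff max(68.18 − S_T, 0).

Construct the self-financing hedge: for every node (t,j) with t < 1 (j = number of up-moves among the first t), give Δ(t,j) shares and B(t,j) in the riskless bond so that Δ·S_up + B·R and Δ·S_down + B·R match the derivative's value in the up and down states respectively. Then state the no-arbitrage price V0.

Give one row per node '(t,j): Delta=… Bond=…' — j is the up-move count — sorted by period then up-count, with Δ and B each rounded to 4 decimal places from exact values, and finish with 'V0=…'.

The replicating-portfolio and risk-neutral prices coincide; use p* = (1.02−0.76)/(1.12−0.76) = 0.7222 for the latter.
At expiry t=1: V(1,0)=20.3000, V(1,1)=0.0000
Node (0,0) S=63.0000: V=(p*·0.0000+(1−p*)·20.3000)/1.02=5.5283; Δ=(0.0000−20.3000)/(70.5600−47.8800)=-0.8951; B=V−Δ·S=61.9172
The time-0 hedge costs 5.5283, which is the no-arbitrage price.

(0,0): Delta=-0.8951 Bond=61.9172
V0=5.5283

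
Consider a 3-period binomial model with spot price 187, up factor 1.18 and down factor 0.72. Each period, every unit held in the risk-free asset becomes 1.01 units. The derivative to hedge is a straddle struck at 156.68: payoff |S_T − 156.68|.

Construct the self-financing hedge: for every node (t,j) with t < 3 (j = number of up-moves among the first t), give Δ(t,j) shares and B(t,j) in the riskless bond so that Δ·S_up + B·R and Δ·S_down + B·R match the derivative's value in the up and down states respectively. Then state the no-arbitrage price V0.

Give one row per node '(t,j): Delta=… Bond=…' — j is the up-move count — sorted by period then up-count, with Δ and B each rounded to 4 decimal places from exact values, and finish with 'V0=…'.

(0,0): Delta=0.4120 Bond=-12.4058
(1,0): Delta=-0.3793 Bond=94.0197
(1,1): Delta=0.6951 Bond=-74.9899
(2,0): Delta=-1.0000 Bond=155.1287
(2,1): Delta=-0.1573 Bond=59.6885
(2,2): Delta=1.0000 Bond=-155.1287
V0=64.6461

Under the risk-neutral measure, an up-move has probability p* = (R−d)/(u−d) = 0.6304 and values discount at R = 1.01.
Terminal values V(3,·): V(3,0)=86.8826, V(3,1)=42.2899, V(3,2)=30.7927, V(3,3)=150.5670
Node (2,0) S=96.9408: V=(p*·42.2899+(1−p*)·86.8826)/1.01=58.1879; Δ=(42.2899−86.8826)/(114.3901−69.7974)=-1.0000; B=V−Δ·S=155.1287
Node (2,1) S=158.8752: V=(p*·30.7927+(1−p*)·42.2899)/1.01=34.6947; Δ=(30.7927−42.2899)/(187.4727−114.3901)=-0.1573; B=V−Δ·S=59.6885
Node (2,2) S=260.3788: V=(p*·150.5670+(1−p*)·30.7927)/1.01=105.2501; Δ=(150.5670−30.7927)/(307.2470−187.4727)=1.0000; B=V−Δ·S=-155.1287
Node (1,0) S=134.6400: V=(p*·34.6947+(1−p*)·58.1879)/1.01=42.9475; Δ=(34.6947−58.1879)/(158.8752−96.9408)=-0.3793; B=V−Δ·S=94.0197
Node (1,1) S=220.6600: V=(p*·105.2501+(1−p*)·34.6947)/1.01=78.3914; Δ=(105.2501−34.6947)/(260.3788−158.8752)=0.6951; B=V−Δ·S=-74.9899
Node (0,0) S=187.0000: V=(p*·78.3914+(1−p*)·42.9475)/1.01=64.6461; Δ=(78.3914−42.9475)/(220.6600−134.6400)=0.4120; B=V−Δ·S=-12.4058
The time-0 hedge costs 64.6461, which is the no-arbitrage price.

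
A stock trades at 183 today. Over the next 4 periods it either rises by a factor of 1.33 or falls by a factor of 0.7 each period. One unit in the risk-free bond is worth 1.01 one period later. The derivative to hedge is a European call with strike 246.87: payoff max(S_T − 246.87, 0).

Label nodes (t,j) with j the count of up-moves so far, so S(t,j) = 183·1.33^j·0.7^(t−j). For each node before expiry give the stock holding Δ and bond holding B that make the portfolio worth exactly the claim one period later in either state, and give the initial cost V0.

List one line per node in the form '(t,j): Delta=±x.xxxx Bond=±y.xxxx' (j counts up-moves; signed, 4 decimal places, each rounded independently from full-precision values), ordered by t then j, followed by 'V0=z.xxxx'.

Under the risk-neutral measure, an up-move has probability p* = (R−d)/(u−d) = 0.4921 and values discount at R = 1.01.
Payoff layer (t=4): V(4,0)=0.0000, V(4,1)=0.0000, V(4,2)=0.0000, V(4,3)=54.5028, V(4,4)=325.7383
(3,0): S=62.7690. Δ = (V_up−V_dn)/(S_up−S_dn) = (0.0000−0.0000)/(83.4828−43.9383) = 0.0000. V = [p*·0.0000 + (1−p*)·0.0000]/1.01 = 0.0000. B = V − Δ·S = 0.0000.
(3,1): S=119.2611. Δ = (V_up−V_dn)/(S_up−S_dn) = (0.0000−0.0000)/(158.6173−83.4828) = 0.0000. V = [p*·0.0000 + (1−p*)·0.0000]/1.01 = 0.0000. B = V − Δ·S = 0.0000.
(3,2): S=226.5961. Δ = (V_up−V_dn)/(S_up−S_dn) = (54.5028−0.0000)/(301.3728−158.6173) = 0.3818. V = [p*·54.5028 + (1−p*)·0.0000]/1.01 = 26.5533. B = V − Δ·S = -59.9591.
(3,3): S=430.5326. Δ = (V_up−V_dn)/(S_up−S_dn) = (325.7383−54.5028)/(572.6083−301.3728) = 1.0000. V = [p*·325.7383 + (1−p*)·54.5028]/1.01 = 186.1068. B = V − Δ·S = -244.4257.
(2,0): S=89.6700. Δ = (V_up−V_dn)/(S_up−S_dn) = (0.0000−0.0000)/(119.2611−62.7690) = 0.0000. V = [p*·0.0000 + (1−p*)·0.0000]/1.01 = 0.0000. B = V − Δ·S = 0.0000.
(2,1): S=170.3730. Δ = (V_up−V_dn)/(S_up−S_dn) = (26.5533−0.0000)/(226.5961−119.2611) = 0.2474. V = [p*·26.5533 + (1−p*)·0.0000]/1.01 = 12.9365. B = V − Δ·S = -29.2116.
(2,2): S=323.7087. Δ = (V_up−V_dn)/(S_up−S_dn) = (186.1068−26.5533)/(430.5326−226.5961) = 0.7824. V = [p*·186.1068 + (1−p*)·26.5533]/1.01 = 104.0235. B = V − Δ·S = -149.2360.
(1,0): S=128.1000. Δ = (V_up−V_dn)/(S_up−S_dn) = (12.9365−0.0000)/(170.3730−89.6700) = 0.1603. V = [p*·12.9365 + (1−p*)·0.0000]/1.01 = 6.3026. B = V − Δ·S = -14.2316.
(1,1): S=243.3900. Δ = (V_up−V_dn)/(S_up−S_dn) = (104.0235−12.9365)/(323.7087−170.3730) = 0.5940. V = [p*·104.0235 + (1−p*)·12.9365]/1.01 = 57.1853. B = V − Δ·S = -87.3972.
(0,0): S=183.0000. Δ = (V_up−V_dn)/(S_up−S_dn) = (57.1853−6.3026)/(243.3900−128.1000) = 0.4413. V = [p*·57.1853 + (1−p*)·6.3026]/1.01 = 31.0298. B = V − Δ·S = -49.7364.
Root portfolio cost Δ·183+B reproduces V0=31.0298.

(0,0): Delta=0.4413 Bond=-49.7364
(1,0): Delta=0.1603 Bond=-14.2316
(1,1): Delta=0.5940 Bond=-87.3972
(2,0): Delta=0.0000 Bond=0.0000
(2,1): Delta=0.2474 Bond=-29.2116
(2,2): Delta=0.7824 Bond=-149.2360
(3,0): Delta=0.0000 Bond=0.0000
(3,1): Delta=0.0000 Bond=0.0000
(3,2): Delta=0.3818 Bond=-59.9591
(3,3): Delta=1.0000 Bond=-244.4257
V0=31.0298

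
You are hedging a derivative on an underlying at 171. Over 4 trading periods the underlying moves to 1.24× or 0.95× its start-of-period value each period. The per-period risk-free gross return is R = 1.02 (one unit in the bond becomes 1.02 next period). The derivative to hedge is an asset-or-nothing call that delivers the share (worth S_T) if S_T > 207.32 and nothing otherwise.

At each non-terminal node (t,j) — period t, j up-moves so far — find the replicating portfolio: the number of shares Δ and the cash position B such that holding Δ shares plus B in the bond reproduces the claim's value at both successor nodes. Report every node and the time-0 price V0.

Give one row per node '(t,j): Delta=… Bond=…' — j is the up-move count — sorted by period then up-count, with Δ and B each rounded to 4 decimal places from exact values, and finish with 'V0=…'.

The replicating-portfolio and risk-neutral prices coincide; use p* = (1.02−0.95)/(1.24−0.95) = 0.2414 for the latter.
At expiry t=4: V(4,0)=0.0000, V(4,1)=0.0000, V(4,2)=237.2940, V(4,3)=309.7311, V(4,4)=404.2806
  t=3,j=0: stock 146.6111 → up 181.7978 (V=0.0000), down 139.2806 (V=0.0000). Price 0.0000; hedge Δ=0.0000, bond B=0.0000.
  t=3,j=1: stock 191.3661 → up 237.2940 (V=237.2940), down 181.7978 (V=0.0000). Price 56.1548; hedge Δ=4.2759, bond B=-762.1003.
  t=3,j=2: stock 249.7831 → up 309.7311 (V=309.7311), down 237.2940 (V=237.2940). Price 249.7831; hedge Δ=1.0000, bond B=0.0000.
  t=3,j=3: stock 326.0327 → up 404.2806 (V=404.2806), down 309.7311 (V=309.7311). Price 326.0327; hedge Δ=1.0000, bond B=0.0000.
  t=2,j=0: stock 154.3275 → up 191.3661 (V=56.1548), down 146.6111 (V=0.0000). Price 13.2888; hedge Δ=1.2547, bond B=-180.3483.
  t=2,j=1: stock 201.4380 → up 249.7831 (V=249.7831), down 191.3661 (V=56.1548). Price 100.8751; hedge Δ=3.3146, bond B=-566.8089.
  t=2,j=2: stock 262.9296 → up 326.0327 (V=326.0327), down 249.7831 (V=249.7831). Price 262.9296; hedge Δ=1.0000, bond B=0.0000.
  t=1,j=0: stock 162.4500 → up 201.4380 (V=100.8751), down 154.3275 (V=13.2888). Price 33.7552; hedge Δ=1.8592, bond B=-268.2665.
  t=1,j=1: stock 212.0400 → up 262.9296 (V=262.9296), down 201.4380 (V=100.8751). Price 137.2468; hedge Δ=2.6354, bond B=-421.5617.
  t=0,j=0: stock 171.0000 → up 212.0400 (V=137.2468), down 162.4500 (V=33.7552). Price 57.5843; hedge Δ=2.0869, bond B=-299.2832.
The time-0 hedge costs 57.5843, which is the no-arbitrage price.

(0,0): Delta=2.0869 Bond=-299.2832
(1,0): Delta=1.8592 Bond=-268.2665
(1,1): Delta=2.6354 Bond=-421.5617
(2,0): Delta=1.2547 Bond=-180.3483
(2,1): Delta=3.3146 Bond=-566.8089
(2,2): Delta=1.0000 Bond=0.0000
(3,0): Delta=0.0000 Bond=0.0000
(3,1): Delta=4.2759 Bond=-762.1003
(3,2): Delta=1.0000 Bond=0.0000
(3,3): Delta=1.0000 Bond=0.0000
V0=57.5843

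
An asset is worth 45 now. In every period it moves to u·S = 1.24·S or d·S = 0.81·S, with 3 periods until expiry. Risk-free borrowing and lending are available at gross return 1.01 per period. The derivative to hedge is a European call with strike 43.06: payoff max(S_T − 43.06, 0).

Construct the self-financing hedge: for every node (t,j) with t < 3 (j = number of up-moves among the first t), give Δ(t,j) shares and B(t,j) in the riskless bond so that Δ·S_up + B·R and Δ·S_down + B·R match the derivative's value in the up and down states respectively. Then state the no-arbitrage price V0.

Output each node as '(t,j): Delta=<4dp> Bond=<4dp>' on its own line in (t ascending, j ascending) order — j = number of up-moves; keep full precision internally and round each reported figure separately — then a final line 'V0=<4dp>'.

(0,0): Delta=0.6534 Bond=-20.8544
(1,0): Delta=0.3815 Bond=-11.1531
(1,1): Delta=0.8576 Bond=-32.4593
(2,0): Delta=0.0000 Bond=0.0000
(2,1): Delta=0.6681 Bond=-24.2189
(2,2): Delta=1.0000 Bond=-42.6337
V0=8.5490

No-arbitrage ⇒ martingale measure with p* = (R−d)/(u−d) = 0.4651.
Terminal values V(3,·): V(3,0)=0.0000, V(3,1)=0.0000, V(3,2)=12.9855, V(3,3)=42.7381
(2,0): S=29.5245. Δ = (V_up−V_dn)/(S_up−S_dn) = (0.0000−0.0000)/(36.6104−23.9148) = 0.0000. V = [p*·0.0000 + (1−p*)·0.0000]/1.01 = 0.0000. B = V − Δ·S = 0.0000.
(2,1): S=45.1980. Δ = (V_up−V_dn)/(S_up−S_dn) = (12.9855−0.0000)/(56.0455−36.6104) = 0.6681. V = [p*·12.9855 + (1−p*)·0.0000]/1.01 = 5.9800. B = V − Δ·S = -24.2189.
(2,2): S=69.1920. Δ = (V_up−V_dn)/(S_up−S_dn) = (42.7381−12.9855)/(85.7981−56.0455) = 1.0000. V = [p*·42.7381 + (1−p*)·12.9855]/1.01 = 26.5583. B = V − Δ·S = -42.6337.
(1,0): S=36.4500. Δ = (V_up−V_dn)/(S_up−S_dn) = (5.9800−0.0000)/(45.1980−29.5245) = 0.3815. V = [p*·5.9800 + (1−p*)·0.0000]/1.01 = 2.7538. B = V − Δ·S = -11.1531.
(1,1): S=55.8000. Δ = (V_up−V_dn)/(S_up−S_dn) = (26.5583−5.9800)/(69.1920−45.1980) = 0.8576. V = [p*·26.5583 + (1−p*)·5.9800]/1.01 = 15.3973. B = V − Δ·S = -32.4593.
(0,0): S=45.0000. Δ = (V_up−V_dn)/(S_up−S_dn) = (15.3973−2.7538)/(55.8000−36.4500) = 0.6534. V = [p*·15.3973 + (1−p*)·2.7538]/1.01 = 8.5490. B = V − Δ·S = -20.8544.
Each (Δ,B) replicates both successor values, so the strategy is self-financing and V0 is arbitrage-free.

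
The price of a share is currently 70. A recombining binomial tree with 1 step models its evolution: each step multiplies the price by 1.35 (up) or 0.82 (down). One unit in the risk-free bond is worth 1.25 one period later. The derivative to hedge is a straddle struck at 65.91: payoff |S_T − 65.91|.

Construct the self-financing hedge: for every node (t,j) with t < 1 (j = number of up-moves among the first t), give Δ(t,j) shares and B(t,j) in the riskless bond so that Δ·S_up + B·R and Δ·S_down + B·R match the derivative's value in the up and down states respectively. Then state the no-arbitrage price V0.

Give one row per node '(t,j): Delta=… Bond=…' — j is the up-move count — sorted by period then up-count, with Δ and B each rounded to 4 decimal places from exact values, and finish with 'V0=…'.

(0,0): Delta=0.5412 Bond=-18.0457
V0=19.8411

The replicating-portfolio and risk-neutral prices coincide; use p* = (1.25−0.82)/(1.35−0.82) = 0.8113 for the latter.
At expiry t=1: V(1,0)=8.5100, V(1,1)=28.5900
Node (0,0) S=70.0000: V=(p*·28.5900+(1−p*)·8.5100)/1.25=19.8411; Δ=(28.5900−8.5100)/(94.5000−57.4000)=0.5412; B=V−Δ·S=-18.0457
Check: Δ(0,0)·S0 + B(0,0) = 19.8411 = V0.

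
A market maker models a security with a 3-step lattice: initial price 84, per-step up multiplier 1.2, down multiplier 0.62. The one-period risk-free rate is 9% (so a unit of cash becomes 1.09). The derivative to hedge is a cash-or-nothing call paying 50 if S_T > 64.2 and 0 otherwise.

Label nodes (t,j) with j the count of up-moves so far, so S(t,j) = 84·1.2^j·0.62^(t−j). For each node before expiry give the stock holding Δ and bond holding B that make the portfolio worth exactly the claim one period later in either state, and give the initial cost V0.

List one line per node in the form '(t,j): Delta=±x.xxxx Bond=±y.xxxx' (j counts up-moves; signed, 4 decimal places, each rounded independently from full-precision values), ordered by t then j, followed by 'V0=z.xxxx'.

Risk-neutral probability p* = (R−d)/(u−d) = (1.09−0.62)/(1.2−0.62) = 0.8103.
Payoff layer (t=3): V(3,0)=0.0000, V(3,1)=0.0000, V(3,2)=50.0000, V(3,3)=50.0000
  t=2,j=0: stock 32.2896 → up 38.7475 (V=0.0000), down 20.0196 (V=0.0000). Price 0.0000; hedge Δ=0.0000, bond B=0.0000.
  t=2,j=1: stock 62.4960 → up 74.9952 (V=50.0000), down 38.7475 (V=0.0000). Price 37.1718; hedge Δ=1.3794, bond B=-49.0351.
  t=2,j=2: stock 120.9600 → up 145.1520 (V=50.0000), down 74.9952 (V=50.0000). Price 45.8716; hedge Δ=0.0000, bond B=45.8716.
  t=1,j=0: stock 52.0800 → up 62.4960 (V=37.1718), down 32.2896 (V=0.0000). Price 27.6348; hedge Δ=1.2306, bond B=-36.4545.
  t=1,j=1: stock 100.8000 → up 120.9600 (V=45.8716), down 62.4960 (V=37.1718). Price 40.5703; hedge Δ=0.1488, bond B=25.5707.
  t=0,j=0: stock 84.0000 → up 100.8000 (V=40.5703), down 52.0800 (V=27.6348). Price 34.9697; hedge Δ=0.2655, bond B=12.6672.
Check: Δ(0,0)·S0 + B(0,0) = 34.9697 = V0.

(0,0): Delta=0.2655 Bond=12.6672
(1,0): Delta=1.2306 Bond=-36.4545
(1,1): Delta=0.1488 Bond=25.5707
(2,0): Delta=0.0000 Bond=0.0000
(2,1): Delta=1.3794 Bond=-49.0351
(2,2): Delta=0.0000 Bond=45.8716
V0=34.9697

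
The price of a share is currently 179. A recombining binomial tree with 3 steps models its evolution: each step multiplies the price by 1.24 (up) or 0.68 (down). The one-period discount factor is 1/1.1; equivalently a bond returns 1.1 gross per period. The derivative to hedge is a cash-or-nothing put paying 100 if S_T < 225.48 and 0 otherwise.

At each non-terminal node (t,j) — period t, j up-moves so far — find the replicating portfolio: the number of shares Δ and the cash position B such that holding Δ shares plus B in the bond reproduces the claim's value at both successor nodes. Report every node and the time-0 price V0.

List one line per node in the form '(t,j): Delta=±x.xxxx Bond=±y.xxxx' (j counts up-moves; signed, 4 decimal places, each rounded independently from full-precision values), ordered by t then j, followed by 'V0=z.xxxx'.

(0,0): Delta=-0.4638 Bond=126.4490
(1,0): Delta=0.0000 Bond=82.6446
(1,1): Delta=-0.5485 Bond=157.9103
(2,0): Delta=0.0000 Bond=90.9091
(2,1): Delta=0.0000 Bond=90.9091
(2,2): Delta=-0.6488 Bond=201.2987
V0=43.4354

Since d<R<u, set p* = (R−d)/(u−d) = 0.7500; price each node as the discounted p*-expectation of its children.
At expiry t=3: V(3,0)=100.0000, V(3,1)=100.0000, V(3,2)=100.0000, V(3,3)=0.0000
(2,0): S=82.7696. Δ = (V_up−V_dn)/(S_up−S_dn) = (100.0000−100.0000)/(102.6343−56.2833) = 0.0000. V = [p*·100.0000 + (1−p*)·100.0000]/1.1 = 90.9091. B = V − Δ·S = 90.9091.
(2,1): S=150.9328. Δ = (V_up−V_dn)/(S_up−S_dn) = (100.0000−100.0000)/(187.1567−102.6343) = 0.0000. V = [p*·100.0000 + (1−p*)·100.0000]/1.1 = 90.9091. B = V − Δ·S = 90.9091.
(2,2): S=275.2304. Δ = (V_up−V_dn)/(S_up−S_dn) = (0.0000−100.0000)/(341.2857−187.1567) = -0.6488. V = [p*·0.0000 + (1−p*)·100.0000]/1.1 = 22.7273. B = V − Δ·S = 201.2987.
(1,0): S=121.7200. Δ = (V_up−V_dn)/(S_up−S_dn) = (90.9091−90.9091)/(150.9328−82.7696) = 0.0000. V = [p*·90.9091 + (1−p*)·90.9091]/1.1 = 82.6446. B = V − Δ·S = 82.6446.
(1,1): S=221.9600. Δ = (V_up−V_dn)/(S_up−S_dn) = (22.7273−90.9091)/(275.2304−150.9328) = -0.5485. V = [p*·22.7273 + (1−p*)·90.9091]/1.1 = 36.1570. B = V − Δ·S = 157.9103.
(0,0): S=179.0000. Δ = (V_up−V_dn)/(S_up−S_dn) = (36.1570−82.6446)/(221.9600−121.7200) = -0.4638. V = [p*·36.1570 + (1−p*)·82.6446]/1.1 = 43.4354. B = V − Δ·S = 126.4490.
Check: Δ(0,0)·S0 + B(0,0) = 43.4354 = V0.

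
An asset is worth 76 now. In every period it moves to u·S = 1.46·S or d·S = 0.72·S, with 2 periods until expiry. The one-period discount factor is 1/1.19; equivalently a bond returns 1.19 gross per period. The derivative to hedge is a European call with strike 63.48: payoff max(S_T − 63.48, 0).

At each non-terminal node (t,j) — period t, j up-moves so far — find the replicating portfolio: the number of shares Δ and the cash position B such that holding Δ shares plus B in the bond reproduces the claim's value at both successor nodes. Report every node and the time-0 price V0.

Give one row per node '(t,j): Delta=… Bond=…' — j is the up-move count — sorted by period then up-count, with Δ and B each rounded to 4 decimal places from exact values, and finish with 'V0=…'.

(0,0): Delta=0.8687 Bond=-32.5856
(1,0): Delta=0.4053 Bond=-13.4182
(1,1): Delta=1.0000 Bond=-53.3445
V0=33.4365

The replicating-portfolio and risk-neutral prices coincide; use p* = (1.19−0.72)/(1.46−0.72) = 0.6351 for the latter.
Terminal values V(2,·): V(2,0)=0.0000, V(2,1)=16.4112, V(2,2)=98.5216
  t=1,j=0: stock 54.7200 → up 79.8912 (V=16.4112), down 39.3984 (V=0.0000). Price 8.7591; hedge Δ=0.4053, bond B=-13.4182.
  t=1,j=1: stock 110.9600 → up 162.0016 (V=98.5216), down 79.8912 (V=16.4112). Price 57.6155; hedge Δ=1.0000, bond B=-53.3445.
  t=0,j=0: stock 76.0000 → up 110.9600 (V=57.6155), down 54.7200 (V=8.7591). Price 33.4365; hedge Δ=0.8687, bond B=-32.5856.
Each (Δ,B) replicates both successor values, so the strategy is self-financing and V0 is arbitrage-free.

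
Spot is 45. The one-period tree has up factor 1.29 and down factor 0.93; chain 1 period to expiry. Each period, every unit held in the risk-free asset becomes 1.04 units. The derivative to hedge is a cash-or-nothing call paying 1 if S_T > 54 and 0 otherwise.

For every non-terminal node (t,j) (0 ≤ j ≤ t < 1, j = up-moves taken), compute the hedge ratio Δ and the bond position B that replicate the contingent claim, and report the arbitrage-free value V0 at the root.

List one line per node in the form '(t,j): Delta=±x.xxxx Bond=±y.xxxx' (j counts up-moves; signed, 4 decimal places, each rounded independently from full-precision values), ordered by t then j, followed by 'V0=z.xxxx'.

(0,0): Delta=0.0617 Bond=-2.4840
V0=0.2938

The replicating-portfolio and risk-neutral prices coincide; use p* = (1.04−0.93)/(1.29−0.93) = 0.3056 for the latter.
Payoff layer (t=1): V(1,0)=0.0000, V(1,1)=1.0000
(0,0): S=45.0000. Δ = (V_up−V_dn)/(S_up−S_dn) = (1.0000−0.0000)/(58.0500−41.8500) = 0.0617. V = [p*·1.0000 + (1−p*)·0.0000]/1.04 = 0.2938. B = V − Δ·S = -2.4840.
Check: Δ(0,0)·S0 + B(0,0) = 0.2938 = V0.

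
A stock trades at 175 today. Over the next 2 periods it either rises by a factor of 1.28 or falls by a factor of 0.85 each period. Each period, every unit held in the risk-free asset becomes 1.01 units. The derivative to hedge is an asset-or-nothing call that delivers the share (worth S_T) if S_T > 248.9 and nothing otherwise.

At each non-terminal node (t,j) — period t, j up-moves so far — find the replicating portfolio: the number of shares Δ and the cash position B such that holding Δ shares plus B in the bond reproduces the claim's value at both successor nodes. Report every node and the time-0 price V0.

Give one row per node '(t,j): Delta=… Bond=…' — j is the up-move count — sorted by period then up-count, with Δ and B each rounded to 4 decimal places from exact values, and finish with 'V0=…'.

The replicating-portfolio and risk-neutral prices coincide; use p* = (1.01−0.85)/(1.28−0.85) = 0.3721 for the latter.
Terminal payoffs: V(2,0)=0.0000, V(2,1)=0.0000, V(2,2)=286.7200
Node (1,0) S=148.7500: V=(p*·0.0000+(1−p*)·0.0000)/1.01=0.0000; Δ=(0.0000−0.0000)/(190.4000−126.4375)=0.0000; B=V−Δ·S=0.0000
Node (1,1) S=224.0000: V=(p*·286.7200+(1−p*)·0.0000)/1.01=105.6302; Δ=(286.7200−0.0000)/(286.7200−190.4000)=2.9767; B=V−Δ·S=-561.1605
Node (0,0) S=175.0000: V=(p*·105.6302+(1−p*)·0.0000)/1.01=38.9151; Δ=(105.6302−0.0000)/(224.0000−148.7500)=1.4037; B=V−Δ·S=-206.7365
Check: Δ(0,0)·S0 + B(0,0) = 38.9151 = V0.

(0,0): Delta=1.4037 Bond=-206.7365
(1,0): Delta=0.0000 Bond=0.0000
(1,1): Delta=2.9767 Bond=-561.1605
V0=38.9151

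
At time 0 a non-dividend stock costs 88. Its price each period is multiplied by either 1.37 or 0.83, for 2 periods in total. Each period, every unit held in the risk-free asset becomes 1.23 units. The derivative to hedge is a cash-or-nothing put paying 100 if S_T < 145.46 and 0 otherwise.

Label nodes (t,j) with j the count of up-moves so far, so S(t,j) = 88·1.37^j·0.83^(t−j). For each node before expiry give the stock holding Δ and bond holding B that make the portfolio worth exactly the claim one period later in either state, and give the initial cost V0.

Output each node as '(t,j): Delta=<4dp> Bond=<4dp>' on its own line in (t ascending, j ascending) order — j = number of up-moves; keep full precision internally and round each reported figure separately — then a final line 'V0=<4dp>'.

The replicating-portfolio and risk-neutral prices coincide; use p* = (1.23−0.83)/(1.37−0.83) = 0.7407 for the latter.
Terminal payoffs: V(2,0)=100.0000, V(2,1)=100.0000, V(2,2)=0.0000
  t=1,j=0: stock 73.0400 → up 100.0648 (V=100.0000), down 60.6232 (V=100.0000). Price 81.3008; hedge Δ=0.0000, bond B=81.3008.
  t=1,j=1: stock 120.5600 → up 165.1672 (V=0.0000), down 100.0648 (V=100.0000). Price 21.0780; hedge Δ=-1.5360, bond B=206.2632.
  t=0,j=0: stock 88.0000 → up 120.5600 (V=21.0780), down 73.0400 (V=81.3008). Price 29.8303; hedge Δ=-1.2673, bond B=141.3541.
The time-0 hedge costs 29.8303, which is the no-arbitrage price.

(0,0): Delta=-1.2673 Bond=141.3541
(1,0): Delta=0.0000 Bond=81.3008
(1,1): Delta=-1.5360 Bond=206.2632
V0=29.8303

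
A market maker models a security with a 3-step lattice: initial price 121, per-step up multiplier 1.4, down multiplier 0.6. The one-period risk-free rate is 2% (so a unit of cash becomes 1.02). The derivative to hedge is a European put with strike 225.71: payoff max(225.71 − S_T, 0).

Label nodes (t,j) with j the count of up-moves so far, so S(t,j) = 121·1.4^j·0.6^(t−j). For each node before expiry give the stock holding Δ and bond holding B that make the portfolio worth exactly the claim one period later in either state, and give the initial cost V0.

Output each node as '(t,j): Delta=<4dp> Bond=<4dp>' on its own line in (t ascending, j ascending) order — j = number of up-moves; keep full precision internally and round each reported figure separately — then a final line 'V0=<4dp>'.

Under the risk-neutral measure, an up-move has probability p* = (R−d)/(u−d) = 0.5250 and values discount at R = 1.02.
At expiry t=3: V(3,0)=199.5740, V(3,1)=164.7260, V(3,2)=83.4140, V(3,3)=0.0000
  t=2,j=0: stock 43.5600 → up 60.9840 (V=164.7260), down 26.1360 (V=199.5740). Price 177.7243; hedge Δ=-1.0000, bond B=221.2843.
  t=2,j=1: stock 101.6400 → up 142.2960 (V=83.4140), down 60.9840 (V=164.7260). Price 119.6443; hedge Δ=-1.0000, bond B=221.2843.
  t=2,j=2: stock 237.1600 → up 332.0240 (V=0.0000), down 142.2960 (V=83.4140). Price 38.8448; hedge Δ=-0.4397, bond B=143.1123.
  t=1,j=0: stock 72.6000 → up 101.6400 (V=119.6443), down 43.5600 (V=177.7243). Price 144.3454; hedge Δ=-1.0000, bond B=216.9454.
  t=1,j=1: stock 169.4000 → up 237.1600 (V=38.8448), down 101.6400 (V=119.6443). Price 75.7103; hedge Δ=-0.5962, bond B=176.7098.
  t=0,j=0: stock 121.0000 → up 169.4000 (V=75.7103), down 72.6000 (V=144.3454). Price 106.1882; hedge Δ=-0.7090, bond B=191.9821.
Each (Δ,B) replicates both successor values, so the strategy is self-financing and V0 is arbitrage-free.

(0,0): Delta=-0.7090 Bond=191.9821
(1,0): Delta=-1.0000 Bond=216.9454
(1,1): Delta=-0.5962 Bond=176.7098
(2,0): Delta=-1.0000 Bond=221.2843
(2,1): Delta=-1.0000 Bond=221.2843
(2,2): Delta=-0.4397 Bond=143.1123
V0=106.1882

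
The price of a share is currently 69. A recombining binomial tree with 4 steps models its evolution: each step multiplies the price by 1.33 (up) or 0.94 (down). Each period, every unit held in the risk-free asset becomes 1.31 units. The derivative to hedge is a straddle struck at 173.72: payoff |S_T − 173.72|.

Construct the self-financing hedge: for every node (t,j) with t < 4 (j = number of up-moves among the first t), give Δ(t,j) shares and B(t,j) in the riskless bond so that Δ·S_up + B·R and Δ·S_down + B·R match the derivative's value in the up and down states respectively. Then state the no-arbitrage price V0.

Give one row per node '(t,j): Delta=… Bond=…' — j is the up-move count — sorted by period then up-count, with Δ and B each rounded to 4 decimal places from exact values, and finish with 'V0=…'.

(0,0): Delta=0.1908 Bond=0.0303
(1,0): Delta=-1.0000 Bond=77.2745
(1,1): Delta=0.2363 Bond=-4.1351
(2,0): Delta=-1.0000 Bond=101.2295
(2,1): Delta=-1.0000 Bond=101.2295
(2,2): Delta=0.2835 Bond=-11.1817
(3,0): Delta=-1.0000 Bond=132.6107
(3,1): Delta=-1.0000 Bond=132.6107
(3,2): Delta=-1.0000 Bond=132.6107
(3,3): Delta=0.3325 Bond=-22.6080
V0=13.1949

Risk-neutral probability p* = (R−d)/(u−d) = (1.31−0.94)/(1.33−0.94) = 0.9487.
Payoff layer (t=4): V(4,0)=119.8483, V(4,1)=97.4973, V(4,2)=65.8730, V(4,3)=21.1280, V(4,4)=42.1815
Node (3,0) S=57.3103: V=(p*·97.4973+(1−p*)·119.8483)/1.31=75.3004; Δ=(97.4973−119.8483)/(76.2227−53.8717)=-1.0000; B=V−Δ·S=132.6107
Node (3,1) S=81.0880: V=(p*·65.8730+(1−p*)·97.4973)/1.31=51.5227; Δ=(65.8730−97.4973)/(107.8470−76.2227)=-1.0000; B=V−Δ·S=132.6107
Node (3,2) S=114.7309: V=(p*·21.1280+(1−p*)·65.8730)/1.31=17.8798; Δ=(21.1280−65.8730)/(152.5920−107.8470)=-1.0000; B=V−Δ·S=132.6107
Node (3,3) S=162.3320: V=(p*·42.1815+(1−p*)·21.1280)/1.31=31.3754; Δ=(42.1815−21.1280)/(215.9015−152.5920)=0.3325; B=V−Δ·S=-22.6080
Node (2,0) S=60.9684: V=(p*·51.5227+(1−p*)·75.3004)/1.31=40.2611; Δ=(51.5227−75.3004)/(81.0880−57.3103)=-1.0000; B=V−Δ·S=101.2295
Node (2,1) S=86.2638: V=(p*·17.8798+(1−p*)·51.5227)/1.31=14.9657; Δ=(17.8798−51.5227)/(114.7309−81.0880)=-1.0000; B=V−Δ·S=101.2295
Node (2,2) S=122.0541: V=(p*·31.3754+(1−p*)·17.8798)/1.31=23.4224; Δ=(31.3754−17.8798)/(162.3320−114.7309)=0.2835; B=V−Δ·S=-11.1817
Node (1,0) S=64.8600: V=(p*·14.9657+(1−p*)·40.2611)/1.31=12.4145; Δ=(14.9657−40.2611)/(86.2638−60.9684)=-1.0000; B=V−Δ·S=77.2745
Node (1,1) S=91.7700: V=(p*·23.4224+(1−p*)·14.9657)/1.31=17.5487; Δ=(23.4224−14.9657)/(122.0541−86.2638)=0.2363; B=V−Δ·S=-4.1351
Node (0,0) S=69.0000: V=(p*·17.5487+(1−p*)·12.4145)/1.31=13.1949; Δ=(17.5487−12.4145)/(91.7700−64.8600)=0.1908; B=V−Δ·S=0.0303
Check: Δ(0,0)·S0 + B(0,0) = 13.1949 = V0.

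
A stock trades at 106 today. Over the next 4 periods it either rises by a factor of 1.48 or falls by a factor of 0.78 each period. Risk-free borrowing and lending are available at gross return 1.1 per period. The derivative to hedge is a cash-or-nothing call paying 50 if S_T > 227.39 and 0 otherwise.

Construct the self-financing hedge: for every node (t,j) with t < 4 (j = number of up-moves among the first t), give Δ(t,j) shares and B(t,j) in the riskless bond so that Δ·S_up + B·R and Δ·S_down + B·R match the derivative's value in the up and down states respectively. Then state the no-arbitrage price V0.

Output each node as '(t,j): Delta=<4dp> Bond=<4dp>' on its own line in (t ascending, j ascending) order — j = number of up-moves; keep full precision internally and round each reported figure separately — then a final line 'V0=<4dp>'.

(0,0): Delta=0.1723 Bond=-9.6886
(1,0): Delta=0.1492 Bond=-8.7477
(1,1): Delta=0.1868 Bond=-12.9252
(2,0): Delta=0.0000 Bond=0.0000
(2,1): Delta=0.2426 Bond=-21.0491
(2,2): Delta=0.1518 Bond=-6.1056
(3,0): Delta=0.0000 Bond=0.0000
(3,1): Delta=0.0000 Bond=0.0000
(3,2): Delta=0.3944 Bond=-50.6494
(3,3): Delta=0.0000 Bond=45.4545
V0=8.5758

Risk-neutral probability p* = (R−d)/(u−d) = (1.1−0.78)/(1.48−0.78) = 0.4571.
At expiry t=4: V(4,0)=0.0000, V(4,1)=0.0000, V(4,2)=0.0000, V(4,3)=50.0000, V(4,4)=50.0000
(3,0): S=50.3025. Δ = (V_up−V_dn)/(S_up−S_dn) = (0.0000−0.0000)/(74.4477−39.2360) = 0.0000. V = [p*·0.0000 + (1−p*)·0.0000]/1.1 = 0.0000. B = V − Δ·S = 0.0000.
(3,1): S=95.4458. Δ = (V_up−V_dn)/(S_up−S_dn) = (0.0000−0.0000)/(141.2598−74.4477) = 0.0000. V = [p*·0.0000 + (1−p*)·0.0000]/1.1 = 0.0000. B = V − Δ·S = 0.0000.
(3,2): S=181.1023. Δ = (V_up−V_dn)/(S_up−S_dn) = (50.0000−0.0000)/(268.0314−141.2598) = 0.3944. V = [p*·50.0000 + (1−p*)·0.0000]/1.1 = 20.7792. B = V − Δ·S = -50.6494.
(3,3): S=343.6300. Δ = (V_up−V_dn)/(S_up−S_dn) = (50.0000−50.0000)/(508.5723−268.0314) = 0.0000. V = [p*·50.0000 + (1−p*)·50.0000]/1.1 = 45.4545. B = V − Δ·S = 45.4545.
(2,0): S=64.4904. Δ = (V_up−V_dn)/(S_up−S_dn) = (0.0000−0.0000)/(95.4458−50.3025) = 0.0000. V = [p*·0.0000 + (1−p*)·0.0000]/1.1 = 0.0000. B = V − Δ·S = 0.0000.
(2,1): S=122.3664. Δ = (V_up−V_dn)/(S_up−S_dn) = (20.7792−0.0000)/(181.1023−95.4458) = 0.2426. V = [p*·20.7792 + (1−p*)·0.0000]/1.1 = 8.6355. B = V − Δ·S = -21.0491.
(2,2): S=232.1824. Δ = (V_up−V_dn)/(S_up−S_dn) = (45.4545−20.7792)/(343.6300−181.1023) = 0.1518. V = [p*·45.4545 + (1−p*)·20.7792]/1.1 = 29.1449. B = V − Δ·S = -6.1056.
(1,0): S=82.6800. Δ = (V_up−V_dn)/(S_up−S_dn) = (8.6355−0.0000)/(122.3664−64.4904) = 0.1492. V = [p*·8.6355 + (1−p*)·0.0000]/1.1 = 3.5888. B = V − Δ·S = -8.7477.
(1,1): S=156.8800. Δ = (V_up−V_dn)/(S_up−S_dn) = (29.1449−8.6355)/(232.1824−122.3664) = 0.1868. V = [p*·29.1449 + (1−p*)·8.6355]/1.1 = 16.3738. B = V − Δ·S = -12.9252.
(0,0): S=106.0000. Δ = (V_up−V_dn)/(S_up−S_dn) = (16.3738−3.5888)/(156.8800−82.6800) = 0.1723. V = [p*·16.3738 + (1−p*)·3.5888]/1.1 = 8.5758. B = V − Δ·S = -9.6886.
The time-0 hedge costs 8.5758, which is the no-arbitrage price.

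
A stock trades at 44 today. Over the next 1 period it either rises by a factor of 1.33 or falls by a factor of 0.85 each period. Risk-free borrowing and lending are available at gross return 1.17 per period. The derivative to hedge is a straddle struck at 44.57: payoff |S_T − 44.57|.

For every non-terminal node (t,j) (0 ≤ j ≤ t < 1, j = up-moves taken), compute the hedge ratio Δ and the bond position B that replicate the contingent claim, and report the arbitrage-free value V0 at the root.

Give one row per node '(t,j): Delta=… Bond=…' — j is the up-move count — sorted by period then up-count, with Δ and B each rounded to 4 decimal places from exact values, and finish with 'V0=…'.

(0,0): Delta=0.3210 Bond=-4.1335
V0=9.9915

Risk-neutral probability p* = (R−d)/(u−d) = (1.17−0.85)/(1.33−0.85) = 0.6667.
Terminal values V(1,·): V(1,0)=7.1700, V(1,1)=13.9500
Node (0,0) S=44.0000: V=(p*·13.9500+(1−p*)·7.1700)/1.17=9.9915; Δ=(13.9500−7.1700)/(58.5200−37.4000)=0.3210; B=V−Δ·S=-4.1335
Check: Δ(0,0)·S0 + B(0,0) = 9.9915 = V0.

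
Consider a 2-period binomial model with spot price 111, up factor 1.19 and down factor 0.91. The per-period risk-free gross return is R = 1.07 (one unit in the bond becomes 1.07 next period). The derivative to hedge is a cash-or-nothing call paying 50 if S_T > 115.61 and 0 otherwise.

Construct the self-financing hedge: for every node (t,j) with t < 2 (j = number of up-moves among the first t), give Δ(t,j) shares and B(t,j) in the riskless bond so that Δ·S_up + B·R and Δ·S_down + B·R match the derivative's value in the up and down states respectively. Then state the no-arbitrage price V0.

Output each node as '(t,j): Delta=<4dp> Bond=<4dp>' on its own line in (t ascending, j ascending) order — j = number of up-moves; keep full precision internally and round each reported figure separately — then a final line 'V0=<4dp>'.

Since d<R<u, set p* = (R−d)/(u−d) = 0.5714; price each node as the discounted p*-expectation of its children.
Terminal payoffs: V(2,0)=0.0000, V(2,1)=50.0000, V(2,2)=50.0000
Node (1,0) S=101.0100: V=(p*·50.0000+(1−p*)·0.0000)/1.07=26.7023; Δ=(50.0000−0.0000)/(120.2019−91.9191)=1.7679; B=V−Δ·S=-151.8692
Node (1,1) S=132.0900: V=(p*·50.0000+(1−p*)·50.0000)/1.07=46.7290; Δ=(50.0000−50.0000)/(157.1871−120.2019)=0.0000; B=V−Δ·S=46.7290
Node (0,0) S=111.0000: V=(p*·46.7290+(1−p*)·26.7023)/1.07=35.6506; Δ=(46.7290−26.7023)/(132.0900−101.0100)=0.6444; B=V−Δ·S=-35.8734
Self-financing check: at every node Δ·S+B equals the discounted successor values.

(0,0): Delta=0.6444 Bond=-35.8734
(1,0): Delta=1.7679 Bond=-151.8692
(1,1): Delta=0.0000 Bond=46.7290
V0=35.6506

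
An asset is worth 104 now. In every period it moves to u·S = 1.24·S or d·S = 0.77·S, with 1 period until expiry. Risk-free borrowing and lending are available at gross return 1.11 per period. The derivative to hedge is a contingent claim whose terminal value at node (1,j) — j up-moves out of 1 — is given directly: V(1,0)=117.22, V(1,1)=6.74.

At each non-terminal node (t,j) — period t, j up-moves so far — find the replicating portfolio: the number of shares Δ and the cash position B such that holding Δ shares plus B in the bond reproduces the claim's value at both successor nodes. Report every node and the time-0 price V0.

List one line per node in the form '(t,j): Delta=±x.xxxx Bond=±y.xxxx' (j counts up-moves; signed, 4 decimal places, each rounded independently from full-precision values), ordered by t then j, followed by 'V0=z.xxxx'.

Since d<R<u, set p* = (R−d)/(u−d) = 0.7234; price each node as the discounted p*-expectation of its children.
At expiry t=1: V(1,0)=117.2200, V(1,1)=6.7400
  t=0,j=0: stock 104.0000 → up 128.9600 (V=6.7400), down 80.0800 (V=117.2200). Price 33.6021; hedge Δ=-2.2602, bond B=268.6659.
Self-financing check: at every node Δ·S+B equals the discounted successor values.

(0,0): Delta=-2.2602 Bond=268.6659
V0=33.6021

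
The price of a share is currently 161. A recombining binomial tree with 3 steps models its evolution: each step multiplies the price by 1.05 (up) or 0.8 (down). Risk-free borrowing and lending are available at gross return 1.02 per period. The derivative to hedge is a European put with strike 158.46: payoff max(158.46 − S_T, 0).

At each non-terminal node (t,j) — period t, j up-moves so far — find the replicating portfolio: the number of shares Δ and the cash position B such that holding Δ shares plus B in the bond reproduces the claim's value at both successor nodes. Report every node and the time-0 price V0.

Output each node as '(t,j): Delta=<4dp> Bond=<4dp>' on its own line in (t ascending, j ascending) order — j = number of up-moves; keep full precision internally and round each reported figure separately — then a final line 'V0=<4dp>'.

Under the risk-neutral measure, an up-move has probability p* = (R−d)/(u−d) = 0.8800 and values discount at R = 1.02.
Payoff layer (t=3): V(3,0)=76.0280, V(3,1)=50.2680, V(3,2)=16.4580, V(3,3)=0.0000
Node (2,0) S=103.0400: V=(p*·50.2680+(1−p*)·76.0280)/1.02=52.3129; Δ=(50.2680−76.0280)/(108.1920−82.4320)=-1.0000; B=V−Δ·S=155.3529
Node (2,1) S=135.2400: V=(p*·16.4580+(1−p*)·50.2680)/1.02=20.1129; Δ=(16.4580−50.2680)/(142.0020−108.1920)=-1.0000; B=V−Δ·S=155.3529
Node (2,2) S=177.5025: V=(p*·0.0000+(1−p*)·16.4580)/1.02=1.9362; Δ=(0.0000−16.4580)/(186.3776−142.0020)=-0.3709; B=V−Δ·S=67.7682
Node (1,0) S=128.8000: V=(p*·20.1129+(1−p*)·52.3129)/1.02=23.5068; Δ=(20.1129−52.3129)/(135.2400−103.0400)=-1.0000; B=V−Δ·S=152.3068
Node (1,1) S=169.0500: V=(p*·1.9362+(1−p*)·20.1129)/1.02=4.0367; Δ=(1.9362−20.1129)/(177.5025−135.2400)=-0.4301; B=V−Δ·S=76.7435
Node (0,0) S=161.0000: V=(p*·4.0367+(1−p*)·23.5068)/1.02=6.2482; Δ=(4.0367−23.5068)/(169.0500−128.8000)=-0.4837; B=V−Δ·S=84.1286
Check: Δ(0,0)·S0 + B(0,0) = 6.2482 = V0.

(0,0): Delta=-0.4837 Bond=84.1286
(1,0): Delta=-1.0000 Bond=152.3068
(1,1): Delta=-0.4301 Bond=76.7435
(2,0): Delta=-1.0000 Bond=155.3529
(2,1): Delta=-1.0000 Bond=155.3529
(2,2): Delta=-0.3709 Bond=67.7682
V0=6.2482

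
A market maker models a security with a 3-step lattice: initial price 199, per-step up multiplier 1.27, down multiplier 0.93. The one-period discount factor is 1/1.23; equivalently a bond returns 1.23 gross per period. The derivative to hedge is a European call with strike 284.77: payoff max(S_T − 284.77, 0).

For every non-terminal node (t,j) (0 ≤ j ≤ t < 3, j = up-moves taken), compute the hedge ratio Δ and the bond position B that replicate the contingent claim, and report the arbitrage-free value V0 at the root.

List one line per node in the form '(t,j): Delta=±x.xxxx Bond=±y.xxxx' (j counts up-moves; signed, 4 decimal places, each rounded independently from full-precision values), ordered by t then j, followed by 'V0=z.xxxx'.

(0,0): Delta=0.8579 Bond=-123.3314
(1,0): Delta=0.1565 Bond=-21.9022
(1,1): Delta=0.9263 Bond=-169.0037
(2,0): Delta=0.0000 Bond=0.0000
(2,1): Delta=0.1718 Bond=-30.5317
(2,2): Delta=1.0000 Bond=-231.5203
V0=47.3814

Under the risk-neutral measure, an up-move has probability p* = (R−d)/(u−d) = 0.8824 and values discount at R = 1.23.
Terminal values V(3,·): V(3,0)=0.0000, V(3,1)=0.0000, V(3,2)=13.7294, V(3,3)=122.8582
(2,0): S=172.1151. Δ = (V_up−V_dn)/(S_up−S_dn) = (0.0000−0.0000)/(218.5862−160.0670) = 0.0000. V = [p*·0.0000 + (1−p*)·0.0000]/1.23 = 0.0000. B = V − Δ·S = 0.0000.
(2,1): S=235.0389. Δ = (V_up−V_dn)/(S_up−S_dn) = (13.7294−0.0000)/(298.4994−218.5862) = 0.1718. V = [p*·13.7294 + (1−p*)·0.0000]/1.23 = 9.8489. B = V − Δ·S = -30.5317.
(2,2): S=320.9671. Δ = (V_up−V_dn)/(S_up−S_dn) = (122.8582−13.7294)/(407.6282−298.4994) = 1.0000. V = [p*·122.8582 + (1−p*)·13.7294]/1.23 = 89.4468. B = V − Δ·S = -231.5203.
(1,0): S=185.0700. Δ = (V_up−V_dn)/(S_up−S_dn) = (9.8489−0.0000)/(235.0389−172.1151) = 0.1565. V = [p*·9.8489 + (1−p*)·0.0000]/1.23 = 7.0652. B = V − Δ·S = -21.9022.
(1,1): S=252.7300. Δ = (V_up−V_dn)/(S_up−S_dn) = (89.4468−9.8489)/(320.9671−235.0389) = 0.9263. V = [p*·89.4468 + (1−p*)·9.8489]/1.23 = 65.1076. B = V − Δ·S = -169.0037.
(0,0): S=199.0000. Δ = (V_up−V_dn)/(S_up−S_dn) = (65.1076−7.0652)/(252.7300−185.0700) = 0.8579. V = [p*·65.1076 + (1−p*)·7.0652]/1.23 = 47.3814. B = V − Δ·S = -123.3314.
Each (Δ,B) replicates both successor values, so the strategy is self-financing and V0 is arbitrage-free.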